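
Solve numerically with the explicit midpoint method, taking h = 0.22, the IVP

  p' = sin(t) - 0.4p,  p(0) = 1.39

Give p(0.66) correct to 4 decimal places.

1.2624

Midpoint: k1 = f(t_n, p_n); k2 = f(t_n + h/2, p_n + (h/2)·k1); p_{n+1} = p_n + h·k2.
t=0.000000, p=1.390000:
  k1 = f(0.000000, 1.390000) = -0.556000
  k2 = f(0.110000, 1.328840) = -0.421758
  p ← 1.390000 + 0.22·(-0.421758) = 1.297213
t=0.220000, p=1.297213:
  k1 = f(0.220000, 1.297213) = -0.300656
  k2 = f(0.330000, 1.264141) = -0.181613
  p ← 1.297213 + 0.22·(-0.181613) = 1.257258
t=0.440000, p=1.257258:
  k1 = f(0.440000, 1.257258) = -0.076964
  k2 = f(0.550000, 1.248792) = 0.023170
  p ← 1.257258 + 0.22·0.023170 = 1.262356
p(0.66) ≈ 1.2624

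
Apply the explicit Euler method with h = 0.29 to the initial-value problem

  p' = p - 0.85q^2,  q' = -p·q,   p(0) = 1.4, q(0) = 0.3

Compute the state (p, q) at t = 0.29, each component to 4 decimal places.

Euler on (p,q): p_{n+1} = p_n + h·p', q_{n+1} = q_n + h·q'.
0.000000: (1.400000, 0.300000); f=(1.323500, -0.420000) → (1.783815, 0.178200)
(p(0.29), q(0.29)) ≈ (1.7838, 0.1782)

1.7838, 0.1782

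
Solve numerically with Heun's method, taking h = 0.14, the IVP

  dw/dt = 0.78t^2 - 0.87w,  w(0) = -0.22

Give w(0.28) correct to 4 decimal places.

-0.1664

Heun: k1 = f(t_n, w_n); k2 = f(t_n + h, w_n + h·k1); w_{n+1} = w_n + (h/2)·(k1 + k2).
t=0.000000, w=-0.220000:
  k1 = f(0.000000, -0.220000) = 0.191400
  k2 = f(0.140000, -0.193204) = 0.183375
  w ← -0.220000 + (0.14/2)·(0.191400 + 0.183375) = -0.193766
t=0.140000, w=-0.193766:
  k1 = f(0.140000, -0.193766) = 0.183864
  k2 = f(0.280000, -0.168025) = 0.207334
  w ← -0.193766 + (0.14/2)·(0.183864 + 0.207334) = -0.166382
w(0.28) ≈ -0.1664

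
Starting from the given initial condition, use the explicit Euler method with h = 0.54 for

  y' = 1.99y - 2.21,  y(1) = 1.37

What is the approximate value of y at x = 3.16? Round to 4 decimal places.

Euler: y_{n+1} = y_n + h·f(x_n, y_n).
x=1.000000, y=1.370000: f=0.516300 → y ← 1.370000 + 0.54·0.516300 = 1.648802
x=1.540000, y=1.648802: f=1.071116 → y ← 1.648802 + 0.54·1.071116 = 2.227205
x=2.080000, y=2.227205: f=2.222137 → y ← 2.227205 + 0.54·2.222137 = 3.427159
x=2.620000, y=3.427159: f=4.610046 → y ← 3.427159 + 0.54·4.610046 = 5.916583
y(3.16) ≈ 5.9166

5.9166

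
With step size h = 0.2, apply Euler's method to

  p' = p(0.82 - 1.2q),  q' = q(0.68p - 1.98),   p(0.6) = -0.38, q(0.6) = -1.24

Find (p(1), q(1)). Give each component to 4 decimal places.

-0.7378, -0.3619

Euler on (p,q): p_{n+1} = p_n + h·p', q_{n+1} = q_n + h·q'.
0.600000: (-0.380000, -1.240000); f=(-0.877040, 2.775616) → (-0.555408, -0.684877)
0.800000: (-0.555408, -0.684877); f=(-0.911898, 1.614719) → (-0.737788, -0.361933)
(p(1), q(1)) ≈ (-0.7378, -0.3619)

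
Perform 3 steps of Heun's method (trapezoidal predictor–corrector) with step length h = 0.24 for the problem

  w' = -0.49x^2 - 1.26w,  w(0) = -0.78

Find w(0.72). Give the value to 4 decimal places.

Heun: k1 = f(x_n, w_n); k2 = f(x_n + h, w_n + h·k1); w_{n+1} = w_n + (h/2)·(k1 + k2).
x=0.000000, w=-0.780000:
  k1 = f(0.000000, -0.780000) = 0.982800
  k2 = f(0.240000, -0.544128) = 0.657377
  w ← -0.780000 + (0.24/2)·(0.982800 + 0.657377) = -0.583179
x=0.240000, w=-0.583179:
  k1 = f(0.240000, -0.583179) = 0.706581
  k2 = f(0.480000, -0.413599) = 0.408239
  w ← -0.583179 + (0.24/2)·(0.706581 + 0.408239) = -0.449400
x=0.480000, w=-0.449400:
  k1 = f(0.480000, -0.449400) = 0.453348
  k2 = f(0.720000, -0.340597) = 0.175136
  w ← -0.449400 + (0.24/2)·(0.453348 + 0.175136) = -0.373982
w(0.72) ≈ -0.3740

-0.3740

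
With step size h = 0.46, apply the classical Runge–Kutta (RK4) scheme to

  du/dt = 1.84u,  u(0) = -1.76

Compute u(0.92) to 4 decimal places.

-9.5306

RK4: k1 = f(t_n, u_n); k2 = f(t_n + h/2, u_n + (h/2)·k1); k3 = f(t_n + h/2, u_n + (h/2)·k2); k4 = f(t_n + h, u_n + h·k3); u_{n+1} = u_n + (h/6)·(k1 + 2k2 + 2k3 + k4).
t=0.000000, u=-1.760000:
  k1 = f(0.000000, -1.760000) = -3.238400
  k2 = f(0.230000, -2.504832) = -4.608891
  k3 = f(0.230000, -2.820045) = -5.188883
  k4 = f(0.460000, -4.146886) = -7.630270
  u ← -1.760000 + (0.46/6)·(k1 + 2k2 + 2k3 + k4) = -4.095590
t=0.460000, u=-4.095590:
  k1 = f(0.460000, -4.095590) = -7.535886
  k2 = f(0.690000, -5.828844) = -10.725072
  k3 = f(0.690000, -6.562357) = -12.074736
  k4 = f(0.920000, -9.649969) = -17.755942
  u ← -4.095590 + (0.46/6)·(k1 + 2k2 + 2k3 + k4) = -9.530601
u(0.92) ≈ -9.5306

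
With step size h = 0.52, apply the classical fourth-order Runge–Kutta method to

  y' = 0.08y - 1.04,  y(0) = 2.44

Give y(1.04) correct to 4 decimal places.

1.5238

RK4: k1 = f(s_n, y_n); k2 = f(s_n + h/2, y_n + (h/2)·k1); k3 = f(s_n + h/2, y_n + (h/2)·k2); k4 = f(s_n + h, y_n + h·k3); y_{n+1} = y_n + (h/6)·(k1 + 2k2 + 2k3 + k4).
s=0.000000, y=2.440000:
  k1 = f(0.000000, 2.440000) = -0.844800
  k2 = f(0.260000, 2.220352) = -0.862372
  k3 = f(0.260000, 2.215783) = -0.862737
  k4 = f(0.520000, 1.991377) = -0.880690
  y ← 2.440000 + (0.52/6)·(k1 + 2k2 + 2k3 + k4) = 1.991439
s=0.520000, y=1.991439:
  k1 = f(0.520000, 1.991439) = -0.880685
  k2 = f(0.780000, 1.762461) = -0.899003
  k3 = f(0.780000, 1.757698) = -0.899384
  k4 = f(1.040000, 1.523759) = -0.918099
  y ← 1.991439 + (0.52/6)·(k1 + 2k2 + 2k3 + k4) = 1.523824
y(1.04) ≈ 1.5238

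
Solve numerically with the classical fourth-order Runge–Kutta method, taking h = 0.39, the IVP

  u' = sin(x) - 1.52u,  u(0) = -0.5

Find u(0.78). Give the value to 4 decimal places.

RK4: k1 = f(x_n, u_n); k2 = f(x_n + h/2, u_n + (h/2)·k1); k3 = f(x_n + h/2, u_n + (h/2)·k2); k4 = f(x_n + h, u_n + h·k3); u_{n+1} = u_n + (h/6)·(k1 + 2k2 + 2k3 + k4).
x=0.000000, u=-0.500000:
  k1 = f(0.000000, -0.500000) = 0.760000
  k2 = f(0.195000, -0.351800) = 0.728503
  k3 = f(0.195000, -0.357942) = 0.737838
  k4 = f(0.390000, -0.212243) = 0.702798
  u ← -0.500000 + (0.39/6)·(k1 + 2k2 + 2k3 + k4) = -0.214294
x=0.390000, u=-0.214294:
  k1 = f(0.390000, -0.214294) = 0.705915
  k2 = f(0.585000, -0.076640) = 0.668693
  k3 = f(0.585000, -0.083899) = 0.679725
  k4 = f(0.780000, 0.050799) = 0.626065
  u ← -0.214294 + (0.39/6)·(k1 + 2k2 + 2k3 + k4) = 0.047579
u(0.78) ≈ 0.0476

0.0476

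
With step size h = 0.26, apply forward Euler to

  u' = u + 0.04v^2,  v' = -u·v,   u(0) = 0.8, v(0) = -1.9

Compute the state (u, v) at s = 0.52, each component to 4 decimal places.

1.3409, -1.0957

Euler on (u,v): u_{n+1} = u_n + h·u', v_{n+1} = v_n + h·v'.
0.000000: (0.800000, -1.900000); f=(0.944400, 1.520000) → (1.045544, -1.504800)
0.260000: (1.045544, -1.504800); f=(1.136121, 1.573335) → (1.340935, -1.095733)
(u(0.52), v(0.52)) ≈ (1.3409, -1.0957)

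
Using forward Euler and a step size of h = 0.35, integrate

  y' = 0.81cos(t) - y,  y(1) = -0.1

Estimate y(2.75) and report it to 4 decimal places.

Euler: y_{n+1} = y_n + h·f(t_n, y_n).
t=1.000000, y=-0.100000: f=0.537645 → y ← -0.100000 + 0.35·0.537645 = 0.088176
t=1.350000, y=0.088176: f=0.089220 → y ← 0.088176 + 0.35·0.089220 = 0.119403
t=1.700000, y=0.119403: f=-0.223767 → y ← 0.119403 + 0.35·(-0.223767) = 0.041084
t=2.050000, y=0.041084: f=-0.414553 → y ← 0.041084 + 0.35·(-0.414553) = -0.104009
t=2.400000, y=-0.104009: f=-0.493280 → y ← -0.104009 + 0.35·(-0.493280) = -0.276657
y(2.75) ≈ -0.2767

-0.2767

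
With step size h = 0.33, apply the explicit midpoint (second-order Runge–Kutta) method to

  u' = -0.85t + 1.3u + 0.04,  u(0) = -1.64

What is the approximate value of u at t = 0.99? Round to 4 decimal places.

-6.3131

Midpoint: k1 = f(t_n, u_n); k2 = f(t_n + h/2, u_n + (h/2)·k1); u_{n+1} = u_n + h·k2.
t=0.000000, u=-1.640000:
  k1 = f(0.000000, -1.640000) = -2.092000
  k2 = f(0.165000, -1.985180) = -2.680984
  u ← -1.640000 + 0.33·(-2.680984) = -2.524725
t=0.330000, u=-2.524725:
  k1 = f(0.330000, -2.524725) = -3.522642
  k2 = f(0.495000, -3.105961) = -4.418499
  u ← -2.524725 + 0.33·(-4.418499) = -3.982829
t=0.660000, u=-3.982829:
  k1 = f(0.660000, -3.982829) = -5.698678
  k2 = f(0.825000, -4.923111) = -7.061295
  u ← -3.982829 + 0.33·(-7.061295) = -6.313057
u(0.99) ≈ -6.3131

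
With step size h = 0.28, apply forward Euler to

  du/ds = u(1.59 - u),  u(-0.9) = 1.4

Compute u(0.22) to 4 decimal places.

1.5680

Euler: u_{n+1} = u_n + h·f(s_n, u_n).
s=-0.900000, u=1.400000: f=0.266000 → u ← 1.400000 + 0.28·0.266000 = 1.474480
s=-0.620000, u=1.474480: f=0.170332 → u ← 1.474480 + 0.28·0.170332 = 1.522173
s=-0.340000, u=1.522173: f=0.103245 → u ← 1.522173 + 0.28·0.103245 = 1.551081
s=-0.060000, u=1.551081: f=0.060366 → u ← 1.551081 + 0.28·0.060366 = 1.567984
u(0.22) ≈ 1.5680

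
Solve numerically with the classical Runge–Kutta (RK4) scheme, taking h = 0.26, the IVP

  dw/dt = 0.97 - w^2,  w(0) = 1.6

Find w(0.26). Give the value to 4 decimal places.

1.3130

RK4: k1 = f(t_n, w_n); k2 = f(t_n + h/2, w_n + (h/2)·k1); k3 = f(t_n + h/2, w_n + (h/2)·k2); k4 = f(t_n + h, w_n + h·k3); w_{n+1} = w_n + (h/6)·(k1 + 2k2 + 2k3 + k4).
t=0.000000, w=1.600000:
  k1 = f(0.000000, 1.600000) = -1.590000
  k2 = f(0.130000, 1.393300) = -0.971285
  k3 = f(0.130000, 1.473733) = -1.201889
  k4 = f(0.260000, 1.287509) = -0.687679
  w ← 1.600000 + (0.26/6)·(k1 + 2k2 + 2k3 + k4) = 1.312959
w(0.26) ≈ 1.3130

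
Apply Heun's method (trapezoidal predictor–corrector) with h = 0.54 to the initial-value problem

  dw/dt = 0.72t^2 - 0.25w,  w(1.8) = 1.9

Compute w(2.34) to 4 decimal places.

Heun: k1 = f(t_n, w_n); k2 = f(t_n + h, w_n + h·k1); w_{n+1} = w_n + (h/2)·(k1 + k2).
t=1.800000, w=1.900000:
  k1 = f(1.800000, 1.900000) = 1.857800
  k2 = f(2.340000, 2.903212) = 3.216629
  w ← 1.900000 + (0.54/2)·(1.857800 + 3.216629) = 3.270096
w(2.34) ≈ 3.2701

3.2701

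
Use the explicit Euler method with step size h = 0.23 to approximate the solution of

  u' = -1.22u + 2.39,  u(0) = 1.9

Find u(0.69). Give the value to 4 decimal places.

1.9370

Euler: u_{n+1} = u_n + h·f(x_n, u_n).
x=0.000000, u=1.900000: f=0.072000 → u ← 1.900000 + 0.23·0.072000 = 1.916560
x=0.230000, u=1.916560: f=0.051797 → u ← 1.916560 + 0.23·0.051797 = 1.928473
x=0.460000, u=1.928473: f=0.037263 → u ← 1.928473 + 0.23·0.037263 = 1.937044
u(0.69) ≈ 1.9370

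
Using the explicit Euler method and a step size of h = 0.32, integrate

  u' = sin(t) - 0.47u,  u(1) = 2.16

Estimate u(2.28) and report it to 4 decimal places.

Euler: u_{n+1} = u_n + h·f(t_n, u_n).
t=1.000000, u=2.160000: f=-0.173729 → u ← 2.160000 + 0.32·(-0.173729) = 2.104407
t=1.320000, u=2.104407: f=-0.020356 → u ← 2.104407 + 0.32·(-0.020356) = 2.097893
t=1.640000, u=2.097893: f=0.011597 → u ← 2.097893 + 0.32·0.011597 = 2.101604
t=1.960000, u=2.101604: f=-0.062542 → u ← 2.101604 + 0.32·(-0.062542) = 2.081590
u(2.28) ≈ 2.0816

2.0816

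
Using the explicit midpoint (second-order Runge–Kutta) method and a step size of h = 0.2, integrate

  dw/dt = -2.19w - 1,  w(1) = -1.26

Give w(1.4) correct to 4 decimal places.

Midpoint: k1 = f(t_n, w_n); k2 = f(t_n + h/2, w_n + (h/2)·k1); w_{n+1} = w_n + h·k2.
t=1.000000, w=-1.260000:
  k1 = f(1.000000, -1.260000) = 1.759400
  k2 = f(1.100000, -1.084060) = 1.374091
  w ← -1.260000 + 0.2·1.374091 = -0.985182
t=1.200000, w=-0.985182:
  k1 = f(1.200000, -0.985182) = 1.157548
  k2 = f(1.300000, -0.869427) = 0.904045
  w ← -0.985182 + 0.2·0.904045 = -0.804373
w(1.4) ≈ -0.8044

-0.8044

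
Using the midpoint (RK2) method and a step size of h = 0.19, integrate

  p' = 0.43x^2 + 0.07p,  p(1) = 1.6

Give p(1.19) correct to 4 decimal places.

Midpoint: k1 = f(x_n, p_n); k2 = f(x_n + h/2, p_n + (h/2)·k1); p_{n+1} = p_n + h·k2.
x=1.000000, p=1.600000:
  k1 = f(1.000000, 1.600000) = 0.542000
  k2 = f(1.095000, 1.651490) = 0.631185
  p ← 1.600000 + 0.19·0.631185 = 1.719925
p(1.19) ≈ 1.7199

1.7199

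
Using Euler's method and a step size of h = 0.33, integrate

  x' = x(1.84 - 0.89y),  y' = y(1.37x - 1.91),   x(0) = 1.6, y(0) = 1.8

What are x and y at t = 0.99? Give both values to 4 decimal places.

1.6746, 2.6532

Euler on (x,y): x_{n+1} = x_n + h·x', y_{n+1} = y_n + h·y'.
0.000000: (1.600000, 1.800000); f=(0.380800, 0.507600) → (1.725664, 1.967508)
0.330000: (1.725664, 1.967508); f=(0.153442, 0.893563) → (1.776300, 2.262384)
0.660000: (1.776300, 2.262384); f=(-0.308226, 1.184428) → (1.674585, 2.653245)
(x(0.99), y(0.99)) ≈ (1.6746, 2.6532)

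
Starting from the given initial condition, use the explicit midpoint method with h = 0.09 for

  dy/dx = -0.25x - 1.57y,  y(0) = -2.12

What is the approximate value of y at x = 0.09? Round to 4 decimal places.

Midpoint: k1 = f(x_n, y_n); k2 = f(x_n + h/2, y_n + (h/2)·k1); y_{n+1} = y_n + h·k2.
x=0.000000, y=-2.120000:
  k1 = f(0.000000, -2.120000) = 3.328400
  k2 = f(0.045000, -1.970222) = 3.081999
  y ← -2.120000 + 0.09·3.081999 = -1.842620
y(0.09) ≈ -1.8426

-1.8426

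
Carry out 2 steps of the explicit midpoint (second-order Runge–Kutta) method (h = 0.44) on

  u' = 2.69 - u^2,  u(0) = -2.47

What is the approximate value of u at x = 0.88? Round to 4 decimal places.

-76.5958

Midpoint: k1 = f(x_n, u_n); k2 = f(x_n + h/2, u_n + (h/2)·k1); u_{n+1} = u_n + h·k2.
x=0.000000, u=-2.470000:
  k1 = f(0.000000, -2.470000) = -3.410900
  k2 = f(0.220000, -3.220398) = -7.680963
  u ← -2.470000 + 0.44·(-7.680963) = -5.849624
x=0.440000, u=-5.849624:
  k1 = f(0.440000, -5.849624) = -31.528099
  k2 = f(0.660000, -12.785806) = -160.786826
  u ← -5.849624 + 0.44·(-160.786826) = -76.595827
u(0.88) ≈ -76.5958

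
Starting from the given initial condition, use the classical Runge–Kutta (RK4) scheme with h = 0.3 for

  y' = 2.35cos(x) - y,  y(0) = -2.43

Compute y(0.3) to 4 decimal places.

RK4: k1 = f(x_n, y_n); k2 = f(x_n + h/2, y_n + (h/2)·k1); k3 = f(x_n + h/2, y_n + (h/2)·k2); k4 = f(x_n + h, y_n + h·k3); y_{n+1} = y_n + (h/6)·(k1 + 2k2 + 2k3 + k4).
x=0.000000, y=-2.430000:
  k1 = f(0.000000, -2.430000) = 4.780000
  k2 = f(0.150000, -1.713000) = 4.036612
  k3 = f(0.150000, -1.824508) = 4.148120
  k4 = f(0.300000, -1.185564) = 3.430605
  y ← -2.430000 + (0.3/6)·(k1 + 2k2 + 2k3 + k4) = -1.200997
y(0.3) ≈ -1.2010

-1.2010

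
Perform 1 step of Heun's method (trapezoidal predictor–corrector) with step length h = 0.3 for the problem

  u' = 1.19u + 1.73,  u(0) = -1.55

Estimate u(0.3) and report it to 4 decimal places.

Heun: k1 = f(t_n, u_n); k2 = f(t_n + h, u_n + h·k1); u_{n+1} = u_n + (h/2)·(k1 + k2).
t=0.000000, u=-1.550000:
  k1 = f(0.000000, -1.550000) = -0.114500
  k2 = f(0.300000, -1.584350) = -0.155377
  u ← -1.550000 + (0.3/2)·(-0.114500 + (-0.155377)) = -1.590481
u(0.3) ≈ -1.5905

-1.5905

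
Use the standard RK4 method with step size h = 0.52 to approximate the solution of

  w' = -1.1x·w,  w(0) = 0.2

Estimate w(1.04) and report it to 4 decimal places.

RK4: k1 = f(x_n, w_n); k2 = f(x_n + h/2, w_n + (h/2)·k1); k3 = f(x_n + h/2, w_n + (h/2)·k2); k4 = f(x_n + h, w_n + h·k3); w_{n+1} = w_n + (h/6)·(k1 + 2k2 + 2k3 + k4).
x=0.000000, w=0.200000:
  k1 = f(0.000000, 0.200000) = 0.000000
  k2 = f(0.260000, 0.200000) = -0.057200
  k3 = f(0.260000, 0.185128) = -0.052947
  k4 = f(0.520000, 0.172468) = -0.098652
  w ← 0.200000 + (0.52/6)·(k1 + 2k2 + 2k3 + k4) = 0.172358
x=0.520000, w=0.172358:
  k1 = f(0.520000, 0.172358) = -0.098589
  k2 = f(0.780000, 0.146725) = -0.125890
  k3 = f(0.780000, 0.139627) = -0.119800
  k4 = f(1.040000, 0.110062) = -0.125911
  w ← 0.172358 + (0.52/6)·(k1 + 2k2 + 2k3 + k4) = 0.110315
w(1.04) ≈ 0.1103

0.1103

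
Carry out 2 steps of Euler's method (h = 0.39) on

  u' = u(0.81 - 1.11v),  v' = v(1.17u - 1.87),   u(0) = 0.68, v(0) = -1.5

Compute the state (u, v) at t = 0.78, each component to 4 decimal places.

2.2627, -0.7673

Euler on (u,v): u_{n+1} = u_n + h·u', v_{n+1} = v_n + h·v'.
0.000000: (0.680000, -1.500000); f=(1.683000, 1.611600) → (1.336370, -0.871476)
0.390000: (1.336370, -0.871476); f=(2.375182, 0.267061) → (2.262691, -0.767322)
(u(0.78), v(0.78)) ≈ (2.2627, -0.7673)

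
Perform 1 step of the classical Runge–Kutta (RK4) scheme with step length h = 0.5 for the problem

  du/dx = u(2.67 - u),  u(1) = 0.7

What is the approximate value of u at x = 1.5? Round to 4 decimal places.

1.5315

RK4: k1 = f(x_n, u_n); k2 = f(x_n + h/2, u_n + (h/2)·k1); k3 = f(x_n + h/2, u_n + (h/2)·k2); k4 = f(x_n + h, u_n + h·k3); u_{n+1} = u_n + (h/6)·(k1 + 2k2 + 2k3 + k4).
x=1.000000, u=0.700000:
  k1 = f(1.000000, 0.700000) = 1.379000
  k2 = f(1.250000, 1.044750) = 1.697980
  k3 = f(1.250000, 1.124495) = 1.737913
  k4 = f(1.500000, 1.568956) = 1.727489
  u ← 0.700000 + (0.5/6)·(k1 + 2k2 + 2k3 + k4) = 1.531523
u(1.5) ≈ 1.5315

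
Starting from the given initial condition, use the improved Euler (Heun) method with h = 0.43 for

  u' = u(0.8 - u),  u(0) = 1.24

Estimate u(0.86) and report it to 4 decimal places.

0.9833

Heun: k1 = f(t_n, u_n); k2 = f(t_n + h, u_n + h·k1); u_{n+1} = u_n + (h/2)·(k1 + k2).
t=0.000000, u=1.240000:
  k1 = f(0.000000, 1.240000) = -0.545600
  k2 = f(0.430000, 1.005392) = -0.206499
  u ← 1.240000 + (0.43/2)·(-0.545600 + (-0.206499)) = 1.078299
t=0.430000, u=1.078299:
  k1 = f(0.430000, 1.078299) = -0.300089
  k2 = f(0.860000, 0.949260) = -0.141687
  u ← 1.078299 + (0.43/2)·(-0.300089 + (-0.141687)) = 0.983317
u(0.86) ≈ 0.9833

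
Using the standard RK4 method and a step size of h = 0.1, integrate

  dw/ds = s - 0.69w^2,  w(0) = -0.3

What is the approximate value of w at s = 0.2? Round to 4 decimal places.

-0.2924

RK4: k1 = f(s_n, w_n); k2 = f(s_n + h/2, w_n + (h/2)·k1); k3 = f(s_n + h/2, w_n + (h/2)·k2); k4 = f(s_n + h, w_n + h·k3); w_{n+1} = w_n + (h/6)·(k1 + 2k2 + 2k3 + k4).
s=0.000000, w=-0.300000:
  k1 = f(0.000000, -0.300000) = -0.062100
  k2 = f(0.050000, -0.303105) = -0.013392
  k3 = f(0.050000, -0.300670) = -0.012378
  k4 = f(0.100000, -0.301238) = 0.037387
  w ← -0.300000 + (0.1/6)·(k1 + 2k2 + 2k3 + k4) = -0.301271
s=0.100000, w=-0.301271:
  k1 = f(0.100000, -0.301271) = 0.037373
  k2 = f(0.150000, -0.299402) = 0.088147
  k3 = f(0.150000, -0.296864) = 0.089192
  k4 = f(0.200000, -0.292352) = 0.141026
  w ← -0.301271 + (0.1/6)·(k1 + 2k2 + 2k3 + k4) = -0.292386
w(0.2) ≈ -0.2924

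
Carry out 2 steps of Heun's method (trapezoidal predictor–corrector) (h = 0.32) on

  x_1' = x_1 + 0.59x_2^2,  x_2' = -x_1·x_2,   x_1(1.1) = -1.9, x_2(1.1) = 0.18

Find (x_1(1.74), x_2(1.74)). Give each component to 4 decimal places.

Heun on (x_1,x_2): k1 = f(t_n, state_n); k2 = f(t_n + h, state_n + h·k1); state_{n+1} = state_n + (h/2)·(k1 + k2).
1.100000: (-1.900000, 0.180000)
  k1 = (-1.880884, 0.342000)
  predictor → (-2.501883, 0.289440)
  k2 = (-2.452455, 0.724145)
  → (-2.593334, 0.350583)
1.420000: (-2.593334, 0.350583)
  k1 = (-2.520818, 0.909179)
  predictor → (-3.399996, 0.641521)
  k2 = (-3.157182, 2.181168)
  → (-3.501814, 0.845039)
(x_1(1.74), x_2(1.74)) ≈ (-3.5018, 0.8450)

-3.5018, 0.8450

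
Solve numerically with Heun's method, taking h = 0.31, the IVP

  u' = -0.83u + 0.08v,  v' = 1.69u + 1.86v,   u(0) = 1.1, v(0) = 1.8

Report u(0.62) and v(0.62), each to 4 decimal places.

0.8235, 7.2316

Heun on (u,v): k1 = f(s_n, state_n); k2 = f(s_n + h, state_n + h·k1); state_{n+1} = state_n + (h/2)·(k1 + k2).
0.000000: (1.100000, 1.800000)
  k1 = (-0.769000, 5.207000)
  predictor → (0.861610, 3.414170)
  k2 = (-0.442003, 7.806477)
  → (0.912295, 3.817089)
0.310000: (0.912295, 3.817089)
  k1 = (-0.451837, 8.641563)
  predictor → (0.772225, 6.495974)
  k2 = (-0.121269, 13.387571)
  → (0.823463, 7.231605)
(u(0.62), v(0.62)) ≈ (0.8235, 7.2316)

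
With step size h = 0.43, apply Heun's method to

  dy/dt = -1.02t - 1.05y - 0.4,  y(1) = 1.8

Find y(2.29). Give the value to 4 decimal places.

Heun: k1 = f(t_n, y_n); k2 = f(t_n + h, y_n + h·k1); y_{n+1} = y_n + (h/2)·(k1 + k2).
t=1.000000, y=1.800000:
  k1 = f(1.000000, 1.800000) = -3.310000
  k2 = f(1.430000, 0.376700) = -2.254135
  y ← 1.800000 + (0.43/2)·(-3.310000 + (-2.254135)) = 0.603711
t=1.430000, y=0.603711:
  k1 = f(1.430000, 0.603711) = -2.492497
  k2 = f(1.860000, -0.468063) = -1.805734
  y ← 0.603711 + (0.43/2)·(-2.492497 + (-1.805734)) = -0.320409
t=1.860000, y=-0.320409:
  k1 = f(1.860000, -0.320409) = -1.960771
  k2 = f(2.290000, -1.163540) = -1.514083
  y ← -0.320409 + (0.43/2)·(-1.960771 + (-1.514083)) = -1.067502
y(2.29) ≈ -1.0675

-1.0675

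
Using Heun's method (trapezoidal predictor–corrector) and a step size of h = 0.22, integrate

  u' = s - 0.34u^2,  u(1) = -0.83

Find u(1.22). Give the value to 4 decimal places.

Heun: k1 = f(s_n, u_n); k2 = f(s_n + h, u_n + h·k1); u_{n+1} = u_n + (h/2)·(k1 + k2).
s=1.000000, u=-0.830000:
  k1 = f(1.000000, -0.830000) = 0.765774
  k2 = f(1.220000, -0.661530) = 1.071209
  u ← -0.830000 + (0.22/2)·(0.765774 + 1.071209) = -0.627932
u(1.22) ≈ -0.6279

-0.6279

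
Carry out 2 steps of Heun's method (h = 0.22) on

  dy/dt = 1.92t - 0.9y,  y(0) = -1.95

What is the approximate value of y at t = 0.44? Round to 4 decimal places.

-1.1479

Heun: k1 = f(t_n, y_n); k2 = f(t_n + h, y_n + h·k1); y_{n+1} = y_n + (h/2)·(k1 + k2).
t=0.000000, y=-1.950000:
  k1 = f(0.000000, -1.950000) = 1.755000
  k2 = f(0.220000, -1.563900) = 1.829910
  y ← -1.950000 + (0.22/2)·(1.755000 + 1.829910) = -1.555660
t=0.220000, y=-1.555660:
  k1 = f(0.220000, -1.555660) = 1.822494
  k2 = f(0.440000, -1.154711) = 1.884040
  y ← -1.555660 + (0.22/2)·(1.822494 + 1.884040) = -1.147941
y(0.44) ≈ -1.1479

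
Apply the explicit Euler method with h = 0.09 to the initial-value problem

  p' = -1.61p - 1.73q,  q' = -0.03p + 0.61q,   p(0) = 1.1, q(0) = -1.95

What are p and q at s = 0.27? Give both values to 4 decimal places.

1.5229, -2.2997

Euler on (p,q): p_{n+1} = p_n + h·p', q_{n+1} = q_n + h·q'.
0.000000: (1.100000, -1.950000); f=(1.602500, -1.222500) → (1.244225, -2.060025)
0.090000: (1.244225, -2.060025); f=(1.560641, -1.293942) → (1.384683, -2.176480)
0.180000: (1.384683, -2.176480); f=(1.535971, -1.369193) → (1.522920, -2.299707)
(p(0.27), q(0.27)) ≈ (1.5229, -2.2997)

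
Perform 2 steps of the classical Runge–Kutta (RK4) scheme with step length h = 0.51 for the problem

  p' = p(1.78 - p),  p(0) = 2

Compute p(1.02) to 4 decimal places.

RK4: k1 = f(t_n, p_n); k2 = f(t_n + h/2, p_n + (h/2)·k1); k3 = f(t_n + h/2, p_n + (h/2)·k2); k4 = f(t_n + h, p_n + h·k3); p_{n+1} = p_n + (h/6)·(k1 + 2k2 + 2k3 + k4).
t=0.000000, p=2.000000:
  k1 = f(0.000000, 2.000000) = -0.440000
  k2 = f(0.255000, 1.887800) = -0.203505
  k3 = f(0.255000, 1.948106) = -0.327489
  k4 = f(0.510000, 1.832981) = -0.097113
  p ← 2.000000 + (0.51/6)·(k1 + 2k2 + 2k3 + k4) = 1.864077
t=0.510000, p=1.864077:
  k1 = f(0.510000, 1.864077) = -0.156725
  k2 = f(0.765000, 1.824112) = -0.080465
  k3 = f(0.765000, 1.843558) = -0.117173
  k4 = f(1.020000, 1.804318) = -0.043878
  p ← 1.864077 + (0.51/6)·(k1 + 2k2 + 2k3 + k4) = 1.813427
p(1.02) ≈ 1.8134

1.8134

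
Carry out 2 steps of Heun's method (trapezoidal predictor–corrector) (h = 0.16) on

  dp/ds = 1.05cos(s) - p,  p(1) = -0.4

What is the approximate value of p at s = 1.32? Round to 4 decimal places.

-0.1808

Heun: k1 = f(s_n, p_n); k2 = f(s_n + h, p_n + h·k1); p_{n+1} = p_n + (h/2)·(k1 + k2).
s=1.000000, p=-0.400000:
  k1 = f(1.000000, -0.400000) = 0.967317
  k2 = f(1.160000, -0.245229) = 0.664536
  p ← -0.400000 + (0.16/2)·(0.967317 + 0.664536) = -0.269452
s=1.160000, p=-0.269452:
  k1 = f(1.160000, -0.269452) = 0.688758
  k2 = f(1.320000, -0.159250) = 0.419835
  p ← -0.269452 + (0.16/2)·(0.688758 + 0.419835) = -0.180764
p(1.32) ≈ -0.1808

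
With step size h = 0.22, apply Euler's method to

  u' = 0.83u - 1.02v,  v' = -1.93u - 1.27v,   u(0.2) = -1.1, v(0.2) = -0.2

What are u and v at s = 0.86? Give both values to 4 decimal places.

Euler on (u,v): u_{n+1} = u_n + h·u', v_{n+1} = v_n + h·v'.
0.200000: (-1.100000, -0.200000); f=(-0.709000, 2.377000) → (-1.255980, 0.322940)
0.420000: (-1.255980, 0.322940); f=(-1.371862, 2.013908) → (-1.557790, 0.766000)
0.640000: (-1.557790, 0.766000); f=(-2.074285, 2.033715) → (-2.014132, 1.213417)
(u(0.86), v(0.86)) ≈ (-2.0141, 1.2134)

-2.0141, 1.2134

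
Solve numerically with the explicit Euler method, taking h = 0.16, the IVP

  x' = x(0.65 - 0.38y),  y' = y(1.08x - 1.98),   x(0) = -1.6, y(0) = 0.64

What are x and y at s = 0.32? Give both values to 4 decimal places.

-1.8544, 0.1012

Euler on (x,y): x_{n+1} = x_n + h·x', y_{n+1} = y_n + h·y'.
0.000000: (-1.600000, 0.640000); f=(-0.650880, -2.373120) → (-1.704141, 0.260301)
0.160000: (-1.704141, 0.260301); f=(-0.939128, -0.994472) → (-1.854401, 0.101185)
(x(0.32), y(0.32)) ≈ (-1.8544, 0.1012)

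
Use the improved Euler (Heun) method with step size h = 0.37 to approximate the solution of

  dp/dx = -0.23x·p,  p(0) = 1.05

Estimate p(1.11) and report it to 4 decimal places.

Heun: k1 = f(x_n, p_n); k2 = f(x_n + h, p_n + h·k1); p_{n+1} = p_n + (h/2)·(k1 + k2).
x=0.000000, p=1.050000:
  k1 = f(0.000000, 1.050000) = 0.000000
  k2 = f(0.370000, 1.050000) = -0.089355
  p ← 1.050000 + (0.37/2)·(0.000000 + (-0.089355)) = 1.033469
x=0.370000, p=1.033469:
  k1 = f(0.370000, 1.033469) = -0.087948
  k2 = f(0.740000, 1.000928) = -0.170358
  p ← 1.033469 + (0.37/2)·(-0.087948 + (-0.170358)) = 0.985683
x=0.740000, p=0.985683:
  k1 = f(0.740000, 0.985683) = -0.167763
  k2 = f(1.110000, 0.923610) = -0.235798
  p ← 0.985683 + (0.37/2)·(-0.167763 + (-0.235798)) = 0.911024
p(1.11) ≈ 0.9110

0.9110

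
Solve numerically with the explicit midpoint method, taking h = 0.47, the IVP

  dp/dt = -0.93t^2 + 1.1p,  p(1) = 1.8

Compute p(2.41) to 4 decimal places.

Midpoint: k1 = f(t_n, p_n); k2 = f(t_n + h/2, p_n + (h/2)·k1); p_{n+1} = p_n + h·k2.
t=1.000000, p=1.800000:
  k1 = f(1.000000, 1.800000) = 1.050000
  k2 = f(1.235000, 2.046750) = 0.832966
  p ← 1.800000 + 0.47·0.832966 = 2.191494
t=1.470000, p=2.191494:
  k1 = f(1.470000, 2.191494) = 0.401006
  k2 = f(1.705000, 2.285730) = -0.189230
  p ← 2.191494 + 0.47·(-0.189230) = 2.102556
t=1.940000, p=2.102556:
  k1 = f(1.940000, 2.102556) = -1.187337
  k2 = f(2.175000, 1.823532) = -2.393596
  p ← 2.102556 + 0.47·(-2.393596) = 0.977566
p(2.41) ≈ 0.9776

0.9776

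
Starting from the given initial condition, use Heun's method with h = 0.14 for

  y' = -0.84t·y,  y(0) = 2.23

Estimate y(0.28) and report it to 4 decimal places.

Heun: k1 = f(t_n, y_n); k2 = f(t_n + h, y_n + h·k1); y_{n+1} = y_n + (h/2)·(k1 + k2).
t=0.000000, y=2.230000:
  k1 = f(0.000000, 2.230000) = 0.000000
  k2 = f(0.140000, 2.230000) = -0.262248
  y ← 2.230000 + (0.14/2)·(0.000000 + (-0.262248)) = 2.211643
t=0.140000, y=2.211643:
  k1 = f(0.140000, 2.211643) = -0.260089
  k2 = f(0.280000, 2.175230) = -0.511614
  y ← 2.211643 + (0.14/2)·(-0.260089 + (-0.511614)) = 2.157623
y(0.28) ≈ 2.1576

2.1576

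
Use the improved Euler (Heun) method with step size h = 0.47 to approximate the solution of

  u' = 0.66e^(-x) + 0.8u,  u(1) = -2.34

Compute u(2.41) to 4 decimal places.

-6.6982

Heun: k1 = f(x_n, u_n); k2 = f(x_n + h, u_n + h·k1); u_{n+1} = u_n + (h/2)·(k1 + k2).
x=1.000000, u=-2.340000:
  k1 = f(1.000000, -2.340000) = -1.629200
  k2 = f(1.470000, -3.105724) = -2.332828
  u ← -2.340000 + (0.47/2)·(-1.629200 + (-2.332828)) = -3.271077
x=1.470000, u=-3.271077:
  k1 = f(1.470000, -3.271077) = -2.465110
  k2 = f(1.940000, -4.429678) = -3.448898
  u ← -3.271077 + (0.47/2)·(-2.465110 + (-3.448898)) = -4.660869
x=1.940000, u=-4.660869:
  k1 = f(1.940000, -4.660869) = -3.633850
  k2 = f(2.410000, -6.368778) = -5.035744
  u ← -4.660869 + (0.47/2)·(-3.633850 + (-5.035744)) = -6.698223
u(2.41) ≈ -6.6982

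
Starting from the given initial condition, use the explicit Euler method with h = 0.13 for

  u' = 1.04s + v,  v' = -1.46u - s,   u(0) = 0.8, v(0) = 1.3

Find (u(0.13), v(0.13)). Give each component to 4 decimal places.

0.9690, 1.1482

Euler on (u,v): u_{n+1} = u_n + h·u', v_{n+1} = v_n + h·v'.
0.000000: (0.800000, 1.300000); f=(1.300000, -1.168000) → (0.969000, 1.148160)
(u(0.13), v(0.13)) ≈ (0.9690, 1.1482)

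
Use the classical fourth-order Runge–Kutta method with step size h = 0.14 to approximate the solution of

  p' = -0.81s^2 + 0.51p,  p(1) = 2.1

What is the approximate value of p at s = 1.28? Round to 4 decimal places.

2.1058

RK4: k1 = f(s_n, p_n); k2 = f(s_n + h/2, p_n + (h/2)·k1); k3 = f(s_n + h/2, p_n + (h/2)·k2); k4 = f(s_n + h, p_n + h·k3); p_{n+1} = p_n + (h/6)·(k1 + 2k2 + 2k3 + k4).
s=1.000000, p=2.100000:
  k1 = f(1.000000, 2.100000) = 0.261000
  k2 = f(1.070000, 2.118270) = 0.152949
  k3 = f(1.070000, 2.110706) = 0.149091
  k4 = f(1.140000, 2.120873) = 0.028969
  p ← 2.100000 + (0.14/6)·(k1 + 2k2 + 2k3 + k4) = 2.120861
s=1.140000, p=2.120861:
  k1 = f(1.140000, 2.120861) = 0.028963
  k2 = f(1.210000, 2.122889) = -0.103248
  k3 = f(1.210000, 2.113634) = -0.107968
  k4 = f(1.280000, 2.105746) = -0.253174
  p ← 2.120861 + (0.14/6)·(k1 + 2k2 + 2k3 + k4) = 2.105773
p(1.28) ≈ 2.1058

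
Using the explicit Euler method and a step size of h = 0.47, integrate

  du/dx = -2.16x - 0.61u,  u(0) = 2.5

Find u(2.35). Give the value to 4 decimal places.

-3.1267

Euler: u_{n+1} = u_n + h·f(x_n, u_n).
x=0.000000, u=2.500000: f=-1.525000 → u ← 2.500000 + 0.47·(-1.525000) = 1.783250
x=0.470000, u=1.783250: f=-2.102983 → u ← 1.783250 + 0.47·(-2.102983) = 0.794848
x=0.940000, u=0.794848: f=-2.515257 → u ← 0.794848 + 0.47·(-2.515257) = -0.387323
x=1.410000, u=-0.387323: f=-2.809333 → u ← -0.387323 + 0.47·(-2.809333) = -1.707709
x=1.880000, u=-1.707709: f=-3.019097 → u ← -1.707709 + 0.47·(-3.019097) = -3.126685
u(2.35) ≈ -3.1267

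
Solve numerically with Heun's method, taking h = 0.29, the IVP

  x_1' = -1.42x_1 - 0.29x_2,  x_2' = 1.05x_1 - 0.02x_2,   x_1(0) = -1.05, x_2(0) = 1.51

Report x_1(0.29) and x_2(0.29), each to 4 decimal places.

Heun on (x_1,x_2): k1 = f(s_n, state_n); k2 = f(s_n + h, state_n + h·k1); state_{n+1} = state_n + (h/2)·(k1 + k2).
0.000000: (-1.050000, 1.510000)
  k1 = (1.053100, -1.132700)
  predictor → (-0.744601, 1.181517)
  k2 = (0.714693, -0.805461)
  → (-0.793670, 1.228967)
(x_1(0.29), x_2(0.29)) ≈ (-0.7937, 1.2290)

-0.7937, 1.2290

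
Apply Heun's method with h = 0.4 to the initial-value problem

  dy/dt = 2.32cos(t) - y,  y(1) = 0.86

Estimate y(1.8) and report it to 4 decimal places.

0.4955

Heun: k1 = f(t_n, y_n); k2 = f(t_n + h, y_n + h·k1); y_{n+1} = y_n + (h/2)·(k1 + k2).
t=1.000000, y=0.860000:
  k1 = f(1.000000, 0.860000) = 0.393501
  k2 = f(1.400000, 1.017401) = -0.623077
  y ← 0.860000 + (0.4/2)·(0.393501 + (-0.623077)) = 0.814085
t=1.400000, y=0.814085:
  k1 = f(1.400000, 0.814085) = -0.419761
  k2 = f(1.800000, 0.646180) = -1.173289
  y ← 0.814085 + (0.4/2)·(-0.419761 + (-1.173289)) = 0.495475
y(1.8) ≈ 0.4955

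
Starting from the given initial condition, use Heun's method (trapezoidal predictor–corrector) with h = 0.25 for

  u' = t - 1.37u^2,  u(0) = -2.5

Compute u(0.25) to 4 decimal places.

-7.2270

Heun: k1 = f(t_n, u_n); k2 = f(t_n + h, u_n + h·k1); u_{n+1} = u_n + (h/2)·(k1 + k2).
t=0.000000, u=-2.500000:
  k1 = f(0.000000, -2.500000) = -8.562500
  k2 = f(0.250000, -4.640625) = -29.253499
  u ← -2.500000 + (0.25/2)·(-8.562500 + (-29.253499)) = -7.227000
u(0.25) ≈ -7.2270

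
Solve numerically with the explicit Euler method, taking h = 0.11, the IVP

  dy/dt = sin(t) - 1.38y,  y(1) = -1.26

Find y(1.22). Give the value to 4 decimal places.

Euler: y_{n+1} = y_n + h·f(t_n, y_n).
t=1.000000, y=-1.260000: f=2.580271 → y ← -1.260000 + 0.11·2.580271 = -0.976170
t=1.110000, y=-0.976170: f=2.242814 → y ← -0.976170 + 0.11·2.242814 = -0.729461
y(1.22) ≈ -0.7295

-0.7295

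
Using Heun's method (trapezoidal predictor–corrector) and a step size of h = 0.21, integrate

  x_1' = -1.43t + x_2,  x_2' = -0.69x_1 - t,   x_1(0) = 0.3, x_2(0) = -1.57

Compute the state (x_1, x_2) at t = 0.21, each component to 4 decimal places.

Heun on (x_1,x_2): k1 = f(t_n, state_n); k2 = f(t_n + h, state_n + h·k1); state_{n+1} = state_n + (h/2)·(k1 + k2).
0.000000: (0.300000, -1.570000)
  k1 = (-1.570000, -0.207000)
  predictor → (-0.029700, -1.613470)
  k2 = (-1.913770, -0.189507)
  → (-0.065796, -1.611633)
(x_1(0.21), x_2(0.21)) ≈ (-0.0658, -1.6116)

-0.0658, -1.6116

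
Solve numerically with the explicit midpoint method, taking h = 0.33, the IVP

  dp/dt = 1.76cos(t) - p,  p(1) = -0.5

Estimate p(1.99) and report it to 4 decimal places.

-0.2192

Midpoint: k1 = f(t_n, p_n); k2 = f(t_n + h/2, p_n + (h/2)·k1); p_{n+1} = p_n + h·k2.
t=1.000000, p=-0.500000:
  k1 = f(1.000000, -0.500000) = 1.450932
  k2 = f(1.165000, -0.260596) = 0.955357
  p ← -0.500000 + 0.33·0.955357 = -0.184732
t=1.330000, p=-0.184732:
  k1 = f(1.330000, -0.184732) = 0.604450
  k2 = f(1.495000, -0.084998) = 0.218272
  p ← -0.184732 + 0.33·0.218272 = -0.112702
t=1.660000, p=-0.112702:
  k1 = f(1.660000, -0.112702) = -0.044088
  k2 = f(1.825000, -0.119977) = -0.322619
  p ← -0.112702 + 0.33·(-0.322619) = -0.219167
p(1.99) ≈ -0.2192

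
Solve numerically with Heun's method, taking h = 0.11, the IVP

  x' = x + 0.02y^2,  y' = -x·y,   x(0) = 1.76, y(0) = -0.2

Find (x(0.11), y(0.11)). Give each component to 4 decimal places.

Heun on (x,y): k1 = f(t_n, state_n); k2 = f(t_n + h, state_n + h·k1); state_{n+1} = state_n + (h/2)·(k1 + k2).
0.000000: (1.760000, -0.200000)
  k1 = (1.760800, 0.352000)
  predictor → (1.953688, -0.161280)
  k2 = (1.954208, 0.315091)
  → (1.964325, -0.163310)
(x(0.11), y(0.11)) ≈ (1.9643, -0.1633)

1.9643, -0.1633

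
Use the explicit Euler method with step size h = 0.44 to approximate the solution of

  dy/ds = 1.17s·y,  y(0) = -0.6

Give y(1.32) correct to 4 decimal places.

Euler: y_{n+1} = y_n + h·f(s_n, y_n).
s=0.000000, y=-0.600000: f=0.000000 → y ← -0.600000 + 0.44·0.000000 = -0.600000
s=0.440000, y=-0.600000: f=-0.308880 → y ← -0.600000 + 0.44·(-0.308880) = -0.735907
s=0.880000, y=-0.735907: f=-0.757690 → y ← -0.735907 + 0.44·(-0.757690) = -1.069291
y(1.32) ≈ -1.0693

-1.0693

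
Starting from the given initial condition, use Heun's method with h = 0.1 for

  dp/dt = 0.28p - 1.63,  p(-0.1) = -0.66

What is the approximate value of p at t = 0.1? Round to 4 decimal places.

Heun: k1 = f(t_n, p_n); k2 = f(t_n + h, p_n + h·k1); p_{n+1} = p_n + (h/2)·(k1 + k2).
t=-0.100000, p=-0.660000:
  k1 = f(-0.100000, -0.660000) = -1.814800
  k2 = f(0.000000, -0.841480) = -1.865614
  p ← -0.660000 + (0.1/2)·(-1.814800 + (-1.865614)) = -0.844021
t=0.000000, p=-0.844021:
  k1 = f(0.000000, -0.844021) = -1.866326
  k2 = f(0.100000, -1.030653) = -1.918583
  p ← -0.844021 + (0.1/2)·(-1.866326 + (-1.918583)) = -1.033266
p(0.1) ≈ -1.0333

-1.0333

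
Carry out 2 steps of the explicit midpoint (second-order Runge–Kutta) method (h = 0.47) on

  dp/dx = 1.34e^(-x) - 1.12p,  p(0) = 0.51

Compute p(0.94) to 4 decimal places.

0.6020

Midpoint: k1 = f(x_n, p_n); k2 = f(x_n + h/2, p_n + (h/2)·k1); p_{n+1} = p_n + h·k2.
x=0.000000, p=0.510000:
  k1 = f(0.000000, 0.510000) = 0.768800
  k2 = f(0.235000, 0.690668) = 0.285817
  p ← 0.510000 + 0.47·0.285817 = 0.644334
x=0.470000, p=0.644334:
  k1 = f(0.470000, 0.644334) = 0.115849
  k2 = f(0.705000, 0.671558) = -0.090040
  p ← 0.644334 + 0.47·(-0.090040) = 0.602015
p(0.94) ≈ 0.6020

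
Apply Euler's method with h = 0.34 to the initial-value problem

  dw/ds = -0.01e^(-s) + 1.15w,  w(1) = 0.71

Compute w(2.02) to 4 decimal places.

Euler: w_{n+1} = w_n + h·f(s_n, w_n).
s=1.000000, w=0.710000: f=0.812821 → w ← 0.710000 + 0.34·0.812821 = 0.986359
s=1.340000, w=0.986359: f=1.131695 → w ← 0.986359 + 0.34·1.131695 = 1.371135
s=1.680000, w=1.371135: f=1.574942 → w ← 1.371135 + 0.34·1.574942 = 1.906616
w(2.02) ≈ 1.9066

1.9066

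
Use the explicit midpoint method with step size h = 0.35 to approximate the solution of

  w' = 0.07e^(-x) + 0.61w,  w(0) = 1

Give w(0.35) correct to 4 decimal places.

Midpoint: k1 = f(x_n, w_n); k2 = f(x_n + h/2, w_n + (h/2)·k1); w_{n+1} = w_n + h·k2.
x=0.000000, w=1.000000:
  k1 = f(0.000000, 1.000000) = 0.680000
  k2 = f(0.175000, 1.119000) = 0.741352
  w ← 1.000000 + 0.35·0.741352 = 1.259473
w(0.35) ≈ 1.2595

1.2595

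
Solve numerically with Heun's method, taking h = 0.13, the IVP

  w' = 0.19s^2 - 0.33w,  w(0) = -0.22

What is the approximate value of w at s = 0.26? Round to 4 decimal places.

-0.2007

Heun: k1 = f(s_n, w_n); k2 = f(s_n + h, w_n + h·k1); w_{n+1} = w_n + (h/2)·(k1 + k2).
s=0.000000, w=-0.220000:
  k1 = f(0.000000, -0.220000) = 0.072600
  k2 = f(0.130000, -0.210562) = 0.072696
  w ← -0.220000 + (0.13/2)·(0.072600 + 0.072696) = -0.210556
s=0.130000, w=-0.210556:
  k1 = f(0.130000, -0.210556) = 0.072694
  k2 = f(0.260000, -0.201105) = 0.079209
  w ← -0.210556 + (0.13/2)·(0.072694 + 0.079209) = -0.200682
w(0.26) ≈ -0.2007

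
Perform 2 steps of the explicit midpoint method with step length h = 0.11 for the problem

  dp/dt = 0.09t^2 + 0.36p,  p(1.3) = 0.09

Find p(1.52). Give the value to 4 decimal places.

Midpoint: k1 = f(t_n, p_n); k2 = f(t_n + h/2, p_n + (h/2)·k1); p_{n+1} = p_n + h·k2.
t=1.300000, p=0.090000:
  k1 = f(1.300000, 0.090000) = 0.184500
  k2 = f(1.355000, 0.100148) = 0.201295
  p ← 0.090000 + 0.11·0.201295 = 0.112142
t=1.410000, p=0.112142:
  k1 = f(1.410000, 0.112142) = 0.219300
  k2 = f(1.465000, 0.124204) = 0.237874
  p ← 0.112142 + 0.11·0.237874 = 0.138309
p(1.52) ≈ 0.1383

0.1383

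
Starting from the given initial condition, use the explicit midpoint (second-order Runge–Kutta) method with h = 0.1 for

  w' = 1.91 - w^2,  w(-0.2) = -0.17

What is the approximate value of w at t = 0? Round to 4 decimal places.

0.2101

Midpoint: k1 = f(t_n, w_n); k2 = f(t_n + h/2, w_n + (h/2)·k1); w_{n+1} = w_n + h·k2.
t=-0.200000, w=-0.170000:
  k1 = f(-0.200000, -0.170000) = 1.881100
  k2 = f(-0.150000, -0.075945) = 1.904232
  w ← -0.170000 + 0.1·1.904232 = 0.020423
t=-0.100000, w=0.020423:
  k1 = f(-0.100000, 0.020423) = 1.909583
  k2 = f(-0.050000, 0.115902) = 1.896567
  w ← 0.020423 + 0.1·1.896567 = 0.210080
w(0) ≈ 0.2101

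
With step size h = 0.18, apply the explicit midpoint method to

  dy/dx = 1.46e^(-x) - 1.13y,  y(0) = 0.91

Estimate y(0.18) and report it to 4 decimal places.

0.9572

Midpoint: k1 = f(x_n, y_n); k2 = f(x_n + h/2, y_n + (h/2)·k1); y_{n+1} = y_n + h·k2.
x=0.000000, y=0.910000:
  k1 = f(0.000000, 0.910000) = 0.431700
  k2 = f(0.090000, 0.948853) = 0.262136
  y ← 0.910000 + 0.18·0.262136 = 0.957184
y(0.18) ≈ 0.9572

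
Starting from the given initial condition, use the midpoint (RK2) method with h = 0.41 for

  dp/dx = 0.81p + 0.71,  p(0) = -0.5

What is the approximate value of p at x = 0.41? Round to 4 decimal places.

Midpoint: k1 = f(x_n, p_n); k2 = f(x_n + h/2, p_n + (h/2)·k1); p_{n+1} = p_n + h·k2.
x=0.000000, p=-0.500000:
  k1 = f(0.000000, -0.500000) = 0.305000
  k2 = f(0.205000, -0.437475) = 0.355645
  p ← -0.500000 + 0.41·0.355645 = -0.354185
p(0.41) ≈ -0.3542

-0.3542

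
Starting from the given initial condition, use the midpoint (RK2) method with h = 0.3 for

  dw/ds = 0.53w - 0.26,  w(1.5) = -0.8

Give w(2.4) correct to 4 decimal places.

-1.5851

Midpoint: k1 = f(s_n, w_n); k2 = f(s_n + h/2, w_n + (h/2)·k1); w_{n+1} = w_n + h·k2.
s=1.500000, w=-0.800000:
  k1 = f(1.500000, -0.800000) = -0.684000
  k2 = f(1.650000, -0.902600) = -0.738378
  w ← -0.800000 + 0.3·(-0.738378) = -1.021513
s=1.800000, w=-1.021513:
  k1 = f(1.800000, -1.021513) = -0.801402
  k2 = f(1.950000, -1.141724) = -0.865114
  w ← -1.021513 + 0.3·(-0.865114) = -1.281047
s=2.100000, w=-1.281047:
  k1 = f(2.100000, -1.281047) = -0.938955
  k2 = f(2.250000, -1.421891) = -1.013602
  w ← -1.281047 + 0.3·(-1.013602) = -1.585128
w(2.4) ≈ -1.5851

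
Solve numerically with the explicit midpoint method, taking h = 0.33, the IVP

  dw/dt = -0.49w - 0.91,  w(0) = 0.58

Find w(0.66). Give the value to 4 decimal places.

-0.0906

Midpoint: k1 = f(t_n, w_n); k2 = f(t_n + h/2, w_n + (h/2)·k1); w_{n+1} = w_n + h·k2.
t=0.000000, w=0.580000:
  k1 = f(0.000000, 0.580000) = -1.194200
  k2 = f(0.165000, 0.382957) = -1.097649
  w ← 0.580000 + 0.33·(-1.097649) = 0.217776
t=0.330000, w=0.217776:
  k1 = f(0.330000, 0.217776) = -1.016710
  k2 = f(0.495000, 0.050019) = -0.934509
  w ← 0.217776 + 0.33·(-0.934509) = -0.090612
w(0.66) ≈ -0.0906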